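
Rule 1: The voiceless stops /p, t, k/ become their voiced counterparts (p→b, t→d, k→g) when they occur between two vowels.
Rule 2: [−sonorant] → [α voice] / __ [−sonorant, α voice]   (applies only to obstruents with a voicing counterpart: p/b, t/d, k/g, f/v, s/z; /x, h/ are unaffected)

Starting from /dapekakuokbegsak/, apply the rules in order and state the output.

Rule 1 (intervocalic voicing): /p/ is a voiceless stop between vowels /a/ and /e/, so it voices to [b]. /k/ is a voiceless stop between vowels /e/ and /a/, so it voices to [g]. /k/ is a voiceless stop between vowels /a/ and /u/, so it voices to [g]. /dapekakuokbegsak/ → dabegaguokbegsak.
Rule 2 (regressive voicing assimilation): /k/ precedes the voiced obstruent /b/, so it voices to [g] by assimilation. /g/ precedes the voiceless obstruent /s/, so it devoices to [k] by assimilation. /dabegaguokbegsak/ → dabegaguogbeksak.

dabegaguogbeksak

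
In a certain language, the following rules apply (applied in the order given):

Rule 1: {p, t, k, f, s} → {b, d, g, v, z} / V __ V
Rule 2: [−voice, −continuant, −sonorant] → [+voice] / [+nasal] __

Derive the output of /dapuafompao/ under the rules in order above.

Rule 1 (intervocalic voicing): /p/ is a voiceless obstruent between vowels /a/ and /u/, so it voices to [b]. /f/ is a voiceless obstruent between vowels /a/ and /o/, so it voices to [v]. /dapuafompao/ → dabuavompao.
Rule 2 (post-nasal voicing): /p/ is a voiceless stop immediately after the nasal /m/, so it voices to [b]. /dabuavompao/ → dabuavombao.

dabuavombao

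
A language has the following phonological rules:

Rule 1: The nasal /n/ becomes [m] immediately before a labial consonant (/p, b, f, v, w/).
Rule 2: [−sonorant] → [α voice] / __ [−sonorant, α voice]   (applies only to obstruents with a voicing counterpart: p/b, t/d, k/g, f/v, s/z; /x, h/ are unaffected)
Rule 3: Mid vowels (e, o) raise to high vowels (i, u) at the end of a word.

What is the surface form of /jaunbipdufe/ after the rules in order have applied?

Rule 1 (nasal place assimilation): /n/ precedes the labial consonant /b/, so it assimilates in place to [m]. /jaunbipdufe/ → jaumbipdufe.
Rule 2 (regressive voicing assimilation): /p/ precedes the voiced obstruent /d/, so it voices to [b] by assimilation. /jaumbipdufe/ → jaumbibdufe.
Rule 3 (final vowel raising): /e/ is a mid vowel in word-final position, so it raises to [i]. /jaumbibdufe/ → jaumbibdufi.

jaumbibdufi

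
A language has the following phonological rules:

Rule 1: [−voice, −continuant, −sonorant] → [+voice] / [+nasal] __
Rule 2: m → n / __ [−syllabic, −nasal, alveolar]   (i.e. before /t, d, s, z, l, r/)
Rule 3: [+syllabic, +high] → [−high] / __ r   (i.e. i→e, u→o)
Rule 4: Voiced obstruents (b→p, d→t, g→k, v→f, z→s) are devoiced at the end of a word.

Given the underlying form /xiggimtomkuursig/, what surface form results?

Rule 1 (post-nasal voicing): /t/ is a voiceless stop immediately after the nasal /m/, so it voices to [d]. /k/ is a voiceless stop immediately after the nasal /m/, so it voices to [g]. /xiggimtomkuursig/ → xiggimdomguursig.
Rule 2 (nasal place assimilation): /m/ precedes the alveolar consonant /d/, so it assimilates in place to [n]. /xiggimdomguursig/ → xiggindomguursig.
Rule 3 (pre-rhotic lowering): /u/ is a high vowel immediately before /r/, so it lowers to [o]. /xiggindomguursig/ → xiggindomguorsig.
Rule 4 (final devoicing): /g/ is a voiced obstruent in word-final position, so it devoices to [k]. /xiggindomguorsig/ → xiggindomguorsik.

xiggindomguorsik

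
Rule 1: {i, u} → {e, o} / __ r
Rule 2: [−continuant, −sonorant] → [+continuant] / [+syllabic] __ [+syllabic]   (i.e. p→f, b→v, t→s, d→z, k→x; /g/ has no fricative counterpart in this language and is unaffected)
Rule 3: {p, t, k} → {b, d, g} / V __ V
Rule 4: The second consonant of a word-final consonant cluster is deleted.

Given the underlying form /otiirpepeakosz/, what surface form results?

Rule 1 (pre-rhotic lowering): /i/ is a high vowel immediately before /r/, so it lowers to [e]. /otiirpepeakosz/ → otierpepeakosz.
Rule 2 (intervocalic spirantization): /t/ is a stop between vowels /o/ and /i/, so it spirantizes to the fricative [s]. /p/ is a stop between vowels /e/ and /e/, so it spirantizes to the fricative [f]. /k/ is a stop between vowels /a/ and /o/, so it spirantizes to the fricative [x]. /otierpepeakosz/ → osierpefeaxosz.
Rule 3 (intervocalic voicing): no segment meets the environment; /osierpefeaxosz/ is unchanged.
Rule 4 (final cluster simplification): /z/ is the second consonant of a word-final cluster /sz/, so it deletes. /osierpefeaxosz/ → osierpefeaxos.

osierpefeaxos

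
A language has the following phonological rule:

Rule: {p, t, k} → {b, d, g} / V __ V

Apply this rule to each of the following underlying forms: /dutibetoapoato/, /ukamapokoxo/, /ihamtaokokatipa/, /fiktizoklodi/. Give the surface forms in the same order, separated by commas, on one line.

/dutibetoapoato/: /t/ is a voiceless stop between vowels /u/ and /i/, so it voices to [d]. /t/ is a voiceless stop between vowels /e/ and /o/, so it voices to [d]. /p/ is a voiceless stop between vowels /a/ and /o/, so it voices to [b]. /t/ is a voiceless stop between vowels /a/ and /o/, so it voices to [d]. → [dudibedoaboado].
/ukamapokoxo/: /k/ is a voiceless stop between vowels /u/ and /a/, so it voices to [g]. /p/ is a voiceless stop between vowels /a/ and /o/, so it voices to [b]. /k/ is a voiceless stop between vowels /o/ and /o/, so it voices to [g]. → [ugamabogoxo].
/ihamtaokokatipa/: /k/ is a voiceless stop between vowels /o/ and /o/, so it voices to [g]. /k/ is a voiceless stop between vowels /o/ and /a/, so it voices to [g]. /t/ is a voiceless stop between vowels /a/ and /i/, so it voices to [d]. /p/ is a voiceless stop between vowels /i/ and /a/, so it voices to [b]. → [ihamtaogogadiba].
/fiktizoklodi/: the rule's environment is not met; surfaces unchanged as [fiktizoklodi].

dudibedoaboado, ugamabogoxo, ihamtaogogadiba, fiktizoklodi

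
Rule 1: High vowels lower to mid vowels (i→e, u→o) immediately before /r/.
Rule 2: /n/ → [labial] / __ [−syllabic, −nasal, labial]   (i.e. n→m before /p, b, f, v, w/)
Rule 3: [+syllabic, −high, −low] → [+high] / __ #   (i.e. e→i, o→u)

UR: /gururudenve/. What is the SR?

gororudemvi

Rule 1 (pre-rhotic lowering): /u/ is a high vowel immediately before /r/, so it lowers to [o]. /u/ is a high vowel immediately before /r/, so it lowers to [o]. /gururudenve/ → gororudenve.
Rule 2 (nasal place assimilation): /n/ precedes the labial consonant /v/, so it assimilates in place to [m]. /gororudenve/ → gororudemve.
Rule 3 (final vowel raising): /e/ is a mid vowel in word-final position, so it raises to [i]. /gororudemve/ → gororudemvi.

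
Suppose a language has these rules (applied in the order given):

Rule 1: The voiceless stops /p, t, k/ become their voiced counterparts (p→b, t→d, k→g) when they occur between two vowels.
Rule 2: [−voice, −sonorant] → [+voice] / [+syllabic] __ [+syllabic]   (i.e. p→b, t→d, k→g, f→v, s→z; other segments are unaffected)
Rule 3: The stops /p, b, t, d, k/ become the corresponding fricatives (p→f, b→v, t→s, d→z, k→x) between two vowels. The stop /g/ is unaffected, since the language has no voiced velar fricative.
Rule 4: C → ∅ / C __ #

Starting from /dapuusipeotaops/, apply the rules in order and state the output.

davuuziveozaop

Rule 1 (intervocalic voicing): /p/ is a voiceless stop between vowels /a/ and /u/, so it voices to [b]. /p/ is a voiceless stop between vowels /i/ and /e/, so it voices to [b]. /t/ is a voiceless stop between vowels /o/ and /a/, so it voices to [d]. /dapuusipeotaops/ → dabuusibeodaops.
Rule 2 (intervocalic voicing): /s/ is a voiceless obstruent between vowels /u/ and /i/, so it voices to [z]. /dabuusibeodaops/ → dabuuzibeodaops.
Rule 3 (intervocalic spirantization): /b/ is a stop between vowels /a/ and /u/, so it spirantizes to the fricative [v]. /b/ is a stop between vowels /i/ and /e/, so it spirantizes to the fricative [v]. /d/ is a stop between vowels /o/ and /a/, so it spirantizes to the fricative [z]. /dabuuzibeodaops/ → davuuziveozaops.
Rule 4 (final cluster simplification): /s/ is the second consonant of a word-final cluster /ps/, so it deletes. /davuuziveozaops/ → davuuziveozaop.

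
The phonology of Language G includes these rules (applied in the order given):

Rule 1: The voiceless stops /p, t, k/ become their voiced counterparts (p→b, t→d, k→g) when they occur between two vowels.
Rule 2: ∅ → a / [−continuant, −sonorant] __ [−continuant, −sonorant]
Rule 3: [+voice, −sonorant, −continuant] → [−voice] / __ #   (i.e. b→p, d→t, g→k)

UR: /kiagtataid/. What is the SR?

kiagatadait

Rule 1 (intervocalic voicing): /t/ is a voiceless stop between vowels /a/ and /a/, so it voices to [d]. /kiagtataid/ → kiagtadaid.
Rule 2 (stop-cluster a-epenthesis): /g/ and /t/ form a stop–stop cluster, so [a] is inserted between them. /kiagtadaid/ → kiagatadaid.
Rule 3 (final devoicing): /d/ is a voiced stop in word-final position, so it devoices to [t]. /kiagatadaid/ → kiagatadait.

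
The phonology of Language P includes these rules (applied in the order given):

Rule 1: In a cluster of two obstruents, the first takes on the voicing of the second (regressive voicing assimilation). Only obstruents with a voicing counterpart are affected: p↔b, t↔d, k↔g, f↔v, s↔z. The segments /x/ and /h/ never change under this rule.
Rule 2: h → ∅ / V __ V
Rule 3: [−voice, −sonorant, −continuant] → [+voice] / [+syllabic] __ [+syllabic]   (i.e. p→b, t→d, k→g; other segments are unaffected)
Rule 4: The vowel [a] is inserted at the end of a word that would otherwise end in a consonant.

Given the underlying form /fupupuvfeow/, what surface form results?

Rule 1 (regressive voicing assimilation): /v/ precedes the voiceless obstruent /f/, so it devoices to [f] by assimilation. /fupupuvfeow/ → fupupuffeow.
Rule 2 (intervocalic h-deletion): no segment meets the environment; /fupupuffeow/ is unchanged.
Rule 3 (intervocalic voicing): /p/ is a voiceless stop between vowels /u/ and /u/, so it voices to [b]. /p/ is a voiceless stop between vowels /u/ and /u/, so it voices to [b]. /fupupuffeow/ → fububuffeow.
Rule 4 (final a-epenthesis): the form ends in the consonant /w/, so [a] is inserted word-finally. /fububuffeow/ → fububuffeowa.

fububuffeowa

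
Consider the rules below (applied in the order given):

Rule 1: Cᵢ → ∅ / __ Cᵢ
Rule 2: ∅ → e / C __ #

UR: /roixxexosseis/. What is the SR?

roixexoseise

Rule 1 (degemination): /xx/ is a geminate; the first /x/ deletes. /ss/ is a geminate; the first /s/ deletes. /roixxexosseis/ → roixexoseis.
Rule 2 (final e-epenthesis): the form ends in the consonant /s/, so [e] is inserted word-finally. /roixexoseis/ → roixexoseise.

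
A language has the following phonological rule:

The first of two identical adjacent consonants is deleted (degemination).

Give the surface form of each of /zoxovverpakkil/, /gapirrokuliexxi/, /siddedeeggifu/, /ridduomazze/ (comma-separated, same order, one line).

/zoxovverpakkil/: /vv/ is a geminate; the first /v/ deletes. /kk/ is a geminate; the first /k/ deletes. → [zoxoverpakil].
/gapirrokuliexxi/: /rr/ is a geminate; the first /r/ deletes. /xx/ is a geminate; the first /x/ deletes. → [gapirokuliexi].
/siddedeeggifu/: /dd/ is a geminate; the first /d/ deletes. /gg/ is a geminate; the first /g/ deletes. → [sidedeegifu].
/ridduomazze/: /dd/ is a geminate; the first /d/ deletes. /zz/ is a geminate; the first /z/ deletes. → [riduomaze].

zoxoverpakil, gapirokuliexi, sidedeegifu, riduomaze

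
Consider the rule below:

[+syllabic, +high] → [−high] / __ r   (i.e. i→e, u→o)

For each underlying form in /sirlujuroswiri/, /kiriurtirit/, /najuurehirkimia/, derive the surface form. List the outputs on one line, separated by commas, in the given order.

/sirlujuroswiri/: /i/ is a high vowel immediately before /r/, so it lowers to [e]. /u/ is a high vowel immediately before /r/, so it lowers to [o]. /i/ is a high vowel immediately before /r/, so it lowers to [e]. → [serlujorosweri].
/kiriurtirit/: /i/ is a high vowel immediately before /r/, so it lowers to [e]. /u/ is a high vowel immediately before /r/, so it lowers to [o]. /i/ is a high vowel immediately before /r/, so it lowers to [e]. → [keriorterit].
/najuurehirkimia/: /u/ is a high vowel immediately before /r/, so it lowers to [o]. /i/ is a high vowel immediately before /r/, so it lowers to [e]. → [najuoreherkimia].

serlujorosweri, keriorterit, najuoreherkimia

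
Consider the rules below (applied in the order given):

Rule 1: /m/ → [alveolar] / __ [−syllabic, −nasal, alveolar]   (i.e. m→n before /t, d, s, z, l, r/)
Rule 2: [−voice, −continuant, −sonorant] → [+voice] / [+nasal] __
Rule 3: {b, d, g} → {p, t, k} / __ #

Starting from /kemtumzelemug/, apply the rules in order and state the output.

Rule 1 (nasal place assimilation): /m/ precedes the alveolar consonant /t/, so it assimilates in place to [n]. /m/ precedes the alveolar consonant /z/, so it assimilates in place to [n]. /kemtumzelemug/ → kentunzelemug.
Rule 2 (post-nasal voicing): /t/ is a voiceless stop immediately after the nasal /n/, so it voices to [d]. /kentunzelemug/ → kendunzelemug.
Rule 3 (final devoicing): /g/ is a voiced stop in word-final position, so it devoices to [k]. /kendunzelemug/ → kendunzelemuk.

kendunzelemuk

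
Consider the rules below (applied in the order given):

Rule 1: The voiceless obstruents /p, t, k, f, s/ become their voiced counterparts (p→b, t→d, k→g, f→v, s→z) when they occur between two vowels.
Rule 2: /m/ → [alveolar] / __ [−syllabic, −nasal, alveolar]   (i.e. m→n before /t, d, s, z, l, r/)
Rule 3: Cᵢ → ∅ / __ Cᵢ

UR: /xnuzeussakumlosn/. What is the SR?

xnuzeusagunlosn

Rule 1 (intervocalic voicing): /k/ is a voiceless obstruent between vowels /a/ and /u/, so it voices to [g]. /xnuzeussakumlosn/ → xnuzeussagumlosn.
Rule 2 (nasal place assimilation): /m/ precedes the alveolar consonant /l/, so it assimilates in place to [n]. /xnuzeussagumlosn/ → xnuzeussagunlosn.
Rule 3 (degemination): /ss/ is a geminate; the first /s/ deletes. /xnuzeussagunlosn/ → xnuzeusagunlosn.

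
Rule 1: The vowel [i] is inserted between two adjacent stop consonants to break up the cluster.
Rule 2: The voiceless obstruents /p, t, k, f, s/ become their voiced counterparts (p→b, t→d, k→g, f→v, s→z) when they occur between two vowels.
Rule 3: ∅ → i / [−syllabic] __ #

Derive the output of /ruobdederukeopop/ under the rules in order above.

ruobidederugeobopi

Rule 1 (stop-cluster i-epenthesis): /b/ and /d/ form a stop–stop cluster, so [i] is inserted between them. /ruobdederukeopop/ → ruobidederukeopop.
Rule 2 (intervocalic voicing): /k/ is a voiceless obstruent between vowels /u/ and /e/, so it voices to [g]. /p/ is a voiceless obstruent between vowels /o/ and /o/, so it voices to [b]. /ruobidederukeopop/ → ruobidederugeobop.
Rule 3 (final i-epenthesis): the form ends in the consonant /p/, so [i] is inserted word-finally. /ruobidederugeobop/ → ruobidederugeobopi.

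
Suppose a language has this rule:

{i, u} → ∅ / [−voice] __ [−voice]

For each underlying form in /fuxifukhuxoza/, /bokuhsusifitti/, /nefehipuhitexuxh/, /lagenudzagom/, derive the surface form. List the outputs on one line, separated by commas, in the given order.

/fuxifukhuxoza/: /u/ is a high vowel flanked by voiceless consonants /f/ and /x/, so it deletes. /i/ is a high vowel flanked by voiceless consonants /x/ and /f/, so it deletes. /u/ is a high vowel flanked by voiceless consonants /f/ and /k/, so it deletes. /u/ is a high vowel flanked by voiceless consonants /h/ and /x/, so it deletes. → [fxfkhxoza].
/bokuhsusifitti/: /u/ is a high vowel flanked by voiceless consonants /k/ and /h/, so it deletes. /u/ is a high vowel flanked by voiceless consonants /s/ and /s/, so it deletes. /i/ is a high vowel flanked by voiceless consonants /s/ and /f/, so it deletes. /i/ is a high vowel flanked by voiceless consonants /f/ and /t/, so it deletes. → [bokhssftti].
/nefehipuhitexuxh/: /i/ is a high vowel flanked by voiceless consonants /h/ and /p/, so it deletes. /u/ is a high vowel flanked by voiceless consonants /p/ and /h/, so it deletes. /i/ is a high vowel flanked by voiceless consonants /h/ and /t/, so it deletes. /u/ is a high vowel flanked by voiceless consonants /x/ and /x/, so it deletes. → [nefehphtexxh].
/lagenudzagom/: the rule's environment is not met; surfaces unchanged as [lagenudzagom].

fxfkhxoza, bokhssftti, nefehphtexxh, lagenudzagom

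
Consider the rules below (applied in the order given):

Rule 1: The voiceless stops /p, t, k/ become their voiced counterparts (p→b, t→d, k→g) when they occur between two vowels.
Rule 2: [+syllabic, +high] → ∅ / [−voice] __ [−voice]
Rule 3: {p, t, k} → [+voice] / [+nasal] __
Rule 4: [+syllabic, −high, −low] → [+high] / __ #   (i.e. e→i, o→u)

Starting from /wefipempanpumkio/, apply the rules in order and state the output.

wefibembanbumgiu

Rule 1 (intervocalic voicing): /p/ is a voiceless stop between vowels /i/ and /e/, so it voices to [b]. /wefipempanpumkio/ → wefibempanpumkio.
Rule 2 (high vowel syncope): no segment meets the environment; /wefibempanpumkio/ is unchanged.
Rule 3 (post-nasal voicing): /p/ is a voiceless stop immediately after the nasal /m/, so it voices to [b]. /p/ is a voiceless stop immediately after the nasal /n/, so it voices to [b]. /k/ is a voiceless stop immediately after the nasal /m/, so it voices to [g]. /wefibempanpumkio/ → wefibembanbumgio.
Rule 4 (final vowel raising): /o/ is a mid vowel in word-final position, so it raises to [u]. /wefibembanbumgio/ → wefibembanbumgiu.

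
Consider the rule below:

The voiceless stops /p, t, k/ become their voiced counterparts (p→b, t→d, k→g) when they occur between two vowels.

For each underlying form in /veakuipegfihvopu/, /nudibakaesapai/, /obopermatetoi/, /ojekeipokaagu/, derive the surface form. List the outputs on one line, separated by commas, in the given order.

/veakuipegfihvopu/: /k/ is a voiceless stop between vowels /a/ and /u/, so it voices to [g]. /p/ is a voiceless stop between vowels /i/ and /e/, so it voices to [b]. /p/ is a voiceless stop between vowels /o/ and /u/, so it voices to [b]. → [veaguibegfihvobu].
/nudibakaesapai/: /k/ is a voiceless stop between vowels /a/ and /a/, so it voices to [g]. /p/ is a voiceless stop between vowels /a/ and /a/, so it voices to [b]. → [nudibagaesabai].
/obopermatetoi/: /p/ is a voiceless stop between vowels /o/ and /e/, so it voices to [b]. /t/ is a voiceless stop between vowels /a/ and /e/, so it voices to [d]. /t/ is a voiceless stop between vowels /e/ and /o/, so it voices to [d]. → [obobermadedoi].
/ojekeipokaagu/: /k/ is a voiceless stop between vowels /e/ and /e/, so it voices to [g]. /p/ is a voiceless stop between vowels /i/ and /o/, so it voices to [b]. /k/ is a voiceless stop between vowels /o/ and /a/, so it voices to [g]. → [ojegeibogaagu].

veaguibegfihvobu, nudibagaesabai, obobermadedoi, ojegeibogaagu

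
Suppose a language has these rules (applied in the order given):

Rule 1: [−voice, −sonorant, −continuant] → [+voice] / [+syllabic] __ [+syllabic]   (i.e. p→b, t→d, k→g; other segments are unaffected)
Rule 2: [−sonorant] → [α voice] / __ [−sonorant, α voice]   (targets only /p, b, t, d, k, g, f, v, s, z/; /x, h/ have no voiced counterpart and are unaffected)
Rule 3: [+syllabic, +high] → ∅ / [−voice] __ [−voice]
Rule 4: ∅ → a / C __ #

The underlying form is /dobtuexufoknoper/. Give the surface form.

doptuexfoknobera

Rule 1 (intervocalic voicing): /p/ is a voiceless stop between vowels /o/ and /e/, so it voices to [b]. /dobtuexufoknoper/ → dobtuexufoknober.
Rule 2 (regressive voicing assimilation): /b/ precedes the voiceless obstruent /t/, so it devoices to [p] by assimilation. /dobtuexufoknober/ → doptuexufoknober.
Rule 3 (high vowel syncope): /u/ is a high vowel flanked by voiceless consonants /x/ and /f/, so it deletes. /doptuexufoknober/ → doptuexfoknober.
Rule 4 (final a-epenthesis): the form ends in the consonant /r/, so [a] is inserted word-finally. /doptuexfoknober/ → doptuexfoknobera.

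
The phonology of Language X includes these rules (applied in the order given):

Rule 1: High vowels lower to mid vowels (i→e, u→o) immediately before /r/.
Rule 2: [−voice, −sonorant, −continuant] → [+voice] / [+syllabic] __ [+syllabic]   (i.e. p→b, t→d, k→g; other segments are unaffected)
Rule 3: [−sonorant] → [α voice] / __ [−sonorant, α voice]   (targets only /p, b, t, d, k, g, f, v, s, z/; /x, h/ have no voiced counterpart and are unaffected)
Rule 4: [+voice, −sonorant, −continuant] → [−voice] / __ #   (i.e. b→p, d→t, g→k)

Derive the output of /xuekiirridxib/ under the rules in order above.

xuegierritxip

Rule 1 (pre-rhotic lowering): /i/ is a high vowel immediately before /r/, so it lowers to [e]. /xuekiirridxib/ → xuekierridxib.
Rule 2 (intervocalic voicing): /k/ is a voiceless stop between vowels /e/ and /i/, so it voices to [g]. /xuekierridxib/ → xuegierridxib.
Rule 3 (regressive voicing assimilation): /d/ precedes the voiceless obstruent /x/, so it devoices to [t] by assimilation. /xuegierridxib/ → xuegierritxib.
Rule 4 (final devoicing): /b/ is a voiced stop in word-final position, so it devoices to [p]. /xuegierritxib/ → xuegierritxip.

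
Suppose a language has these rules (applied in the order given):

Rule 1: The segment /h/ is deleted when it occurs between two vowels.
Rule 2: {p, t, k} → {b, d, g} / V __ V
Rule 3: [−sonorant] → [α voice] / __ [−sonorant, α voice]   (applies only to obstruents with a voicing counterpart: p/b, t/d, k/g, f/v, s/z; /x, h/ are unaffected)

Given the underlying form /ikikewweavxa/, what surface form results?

Rule 1 (intervocalic h-deletion): no segment meets the environment; /ikikewweavxa/ is unchanged.
Rule 2 (intervocalic voicing): /k/ is a voiceless stop between vowels /i/ and /i/, so it voices to [g]. /k/ is a voiceless stop between vowels /i/ and /e/, so it voices to [g]. /ikikewweavxa/ → igigewweavxa.
Rule 3 (regressive voicing assimilation): /v/ precedes the voiceless obstruent /x/, so it devoices to [f] by assimilation. /igigewweavxa/ → igigewweafxa.

igigewweafxa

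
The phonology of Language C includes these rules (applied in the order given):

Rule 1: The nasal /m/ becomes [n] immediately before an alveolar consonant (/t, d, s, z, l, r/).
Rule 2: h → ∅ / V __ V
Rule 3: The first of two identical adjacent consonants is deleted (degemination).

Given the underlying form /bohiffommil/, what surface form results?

boifomil

Rule 1 (nasal place assimilation): no segment meets the environment; /bohiffommil/ is unchanged.
Rule 2 (intervocalic h-deletion): /h/ occurs between vowels /o/ and /i/, so it deletes. /bohiffommil/ → boiffommil.
Rule 3 (degemination): /ff/ is a geminate; the first /f/ deletes. /mm/ is a geminate; the first /m/ deletes. /boiffommil/ → boifomil.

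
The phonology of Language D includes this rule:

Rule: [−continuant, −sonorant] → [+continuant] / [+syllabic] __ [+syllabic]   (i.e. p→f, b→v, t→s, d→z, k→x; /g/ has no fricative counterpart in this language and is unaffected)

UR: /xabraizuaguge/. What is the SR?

No segment of /xabraizuaguge/ meets the structural description of the rule, so the form surfaces unchanged.

xabraizuaguge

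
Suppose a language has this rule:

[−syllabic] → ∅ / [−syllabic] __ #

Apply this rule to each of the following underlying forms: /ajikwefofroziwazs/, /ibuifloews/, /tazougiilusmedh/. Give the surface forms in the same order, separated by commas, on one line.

/ajikwefofroziwazs/: /s/ is the second consonant of a word-final cluster /zs/, so it deletes. → [ajikwefofroziwaz].
/ibuifloews/: /s/ is the second consonant of a word-final cluster /ws/, so it deletes. → [ibuifloew].
/tazougiilusmedh/: /h/ is the second consonant of a word-final cluster /dh/, so it deletes. → [tazougiilusmed].

ajikwefofroziwaz, ibuifloew, tazougiilusmed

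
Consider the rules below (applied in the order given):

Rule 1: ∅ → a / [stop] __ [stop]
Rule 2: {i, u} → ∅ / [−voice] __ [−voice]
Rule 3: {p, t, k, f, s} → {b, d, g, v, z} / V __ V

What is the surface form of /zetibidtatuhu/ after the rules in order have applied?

zedibidadathu

Rule 1 (stop-cluster a-epenthesis): /d/ and /t/ form a stop–stop cluster, so [a] is inserted between them. /zetibidtatuhu/ → zetibidatatuhu.
Rule 2 (high vowel syncope): /u/ is a high vowel flanked by voiceless consonants /t/ and /h/, so it deletes. /zetibidatatuhu/ → zetibidatathu.
Rule 3 (intervocalic voicing): /t/ is a voiceless obstruent between vowels /e/ and /i/, so it voices to [d]. /t/ is a voiceless obstruent between vowels /a/ and /a/, so it voices to [d]. /zetibidatathu/ → zedibidadathu.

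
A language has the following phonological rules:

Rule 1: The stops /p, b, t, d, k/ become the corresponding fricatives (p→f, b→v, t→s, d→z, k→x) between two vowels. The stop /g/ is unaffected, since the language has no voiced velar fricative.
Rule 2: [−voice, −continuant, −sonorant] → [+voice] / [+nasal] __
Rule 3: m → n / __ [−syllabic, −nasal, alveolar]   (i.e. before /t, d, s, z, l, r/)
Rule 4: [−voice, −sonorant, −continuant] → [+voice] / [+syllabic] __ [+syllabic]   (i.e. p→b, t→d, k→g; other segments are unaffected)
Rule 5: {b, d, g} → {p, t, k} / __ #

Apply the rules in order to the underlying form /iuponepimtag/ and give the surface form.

Rule 1 (intervocalic spirantization): /p/ is a stop between vowels /u/ and /o/, so it spirantizes to the fricative [f]. /p/ is a stop between vowels /e/ and /i/, so it spirantizes to the fricative [f]. /iuponepimtag/ → iufonefimtag.
Rule 2 (post-nasal voicing): /t/ is a voiceless stop immediately after the nasal /m/, so it voices to [d]. /iufonefimtag/ → iufonefimdag.
Rule 3 (nasal place assimilation): /m/ precedes the alveolar consonant /d/, so it assimilates in place to [n]. /iufonefimdag/ → iufonefindag.
Rule 4 (intervocalic voicing): no segment meets the environment; /iufonefindag/ is unchanged.
Rule 5 (final devoicing): /g/ is a voiced stop in word-final position, so it devoices to [k]. /iufonefindag/ → iufonefindak.

iufonefindak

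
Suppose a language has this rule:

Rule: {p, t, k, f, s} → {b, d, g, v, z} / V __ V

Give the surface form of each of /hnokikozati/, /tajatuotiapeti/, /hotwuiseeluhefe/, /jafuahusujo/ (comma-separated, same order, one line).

/hnokikozati/: /k/ is a voiceless obstruent between vowels /o/ and /i/, so it voices to [g]. /k/ is a voiceless obstruent between vowels /i/ and /o/, so it voices to [g]. /t/ is a voiceless obstruent between vowels /a/ and /i/, so it voices to [d]. → [hnogigozadi].
/tajatuotiapeti/: /t/ is a voiceless obstruent between vowels /a/ and /u/, so it voices to [d]. /t/ is a voiceless obstruent between vowels /o/ and /i/, so it voices to [d]. /p/ is a voiceless obstruent between vowels /a/ and /e/, so it voices to [b]. /t/ is a voiceless obstruent between vowels /e/ and /i/, so it voices to [d]. → [tajaduodiabedi].
/hotwuiseeluhefe/: /s/ is a voiceless obstruent between vowels /i/ and /e/, so it voices to [z]. /f/ is a voiceless obstruent between vowels /e/ and /e/, so it voices to [v]. → [hotwuizeeluheve].
/jafuahusujo/: /f/ is a voiceless obstruent between vowels /a/ and /u/, so it voices to [v]. /s/ is a voiceless obstruent between vowels /u/ and /u/, so it voices to [z]. → [javuahuzujo].

hnogigozadi, tajaduodiabedi, hotwuizeeluheve, javuahuzujo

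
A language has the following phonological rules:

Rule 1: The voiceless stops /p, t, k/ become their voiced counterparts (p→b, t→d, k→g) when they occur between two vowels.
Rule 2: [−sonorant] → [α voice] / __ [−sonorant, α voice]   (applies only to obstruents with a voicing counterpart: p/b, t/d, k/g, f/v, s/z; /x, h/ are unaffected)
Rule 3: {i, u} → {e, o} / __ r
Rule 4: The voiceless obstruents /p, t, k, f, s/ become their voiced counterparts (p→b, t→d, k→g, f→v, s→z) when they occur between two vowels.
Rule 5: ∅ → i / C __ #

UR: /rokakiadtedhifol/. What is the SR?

Rule 1 (intervocalic voicing): /k/ is a voiceless stop between vowels /o/ and /a/, so it voices to [g]. /k/ is a voiceless stop between vowels /a/ and /i/, so it voices to [g]. /rokakiadtedhifol/ → rogagiadtedhifol.
Rule 2 (regressive voicing assimilation): /d/ precedes the voiceless obstruent /t/, so it devoices to [t] by assimilation. /d/ precedes the voiceless obstruent /h/, so it devoices to [t] by assimilation. /rogagiadtedhifol/ → rogagiattethifol.
Rule 3 (pre-rhotic lowering): no segment meets the environment; /rogagiattethifol/ is unchanged.
Rule 4 (intervocalic voicing): /f/ is a voiceless obstruent between vowels /i/ and /o/, so it voices to [v]. /rogagiattethifol/ → rogagiattethivol.
Rule 5 (final i-epenthesis): the form ends in the consonant /l/, so [i] is inserted word-finally. /rogagiattethivol/ → rogagiattethivoli.

rogagiattethivoli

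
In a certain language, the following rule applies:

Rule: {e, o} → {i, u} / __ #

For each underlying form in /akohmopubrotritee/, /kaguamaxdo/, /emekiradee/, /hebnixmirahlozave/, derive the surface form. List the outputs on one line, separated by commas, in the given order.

/akohmopubrotritee/: /e/ is a mid vowel in word-final position, so it raises to [i]. → [akohmopubrotritei].
/kaguamaxdo/: /o/ is a mid vowel in word-final position, so it raises to [u]. → [kaguamaxdu].
/emekiradee/: /e/ is a mid vowel in word-final position, so it raises to [i]. → [emekiradei].
/hebnixmirahlozave/: /e/ is a mid vowel in word-final position, so it raises to [i]. → [hebnixmirahlozavi].

akohmopubrotritei, kaguamaxdu, emekiradei, hebnixmirahlozavi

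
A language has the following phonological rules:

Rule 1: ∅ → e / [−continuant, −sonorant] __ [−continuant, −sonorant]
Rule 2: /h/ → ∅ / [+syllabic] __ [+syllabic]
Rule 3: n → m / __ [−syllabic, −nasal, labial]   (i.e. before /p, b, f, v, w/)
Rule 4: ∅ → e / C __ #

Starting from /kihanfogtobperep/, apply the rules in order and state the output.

Rule 1 (stop-cluster e-epenthesis): /g/ and /t/ form a stop–stop cluster, so [e] is inserted between them. /b/ and /p/ form a stop–stop cluster, so [e] is inserted between them. /kihanfogtobperep/ → kihanfogetobeperep.
Rule 2 (intervocalic h-deletion): /h/ occurs between vowels /i/ and /a/, so it deletes. /kihanfogetobeperep/ → kianfogetobeperep.
Rule 3 (nasal place assimilation): /n/ precedes the labial consonant /f/, so it assimilates in place to [m]. /kianfogetobeperep/ → kiamfogetobeperep.
Rule 4 (final e-epenthesis): the form ends in the consonant /p/, so [e] is inserted word-finally. /kiamfogetobeperep/ → kiamfogetobeperepe.

kiamfogetobeperepe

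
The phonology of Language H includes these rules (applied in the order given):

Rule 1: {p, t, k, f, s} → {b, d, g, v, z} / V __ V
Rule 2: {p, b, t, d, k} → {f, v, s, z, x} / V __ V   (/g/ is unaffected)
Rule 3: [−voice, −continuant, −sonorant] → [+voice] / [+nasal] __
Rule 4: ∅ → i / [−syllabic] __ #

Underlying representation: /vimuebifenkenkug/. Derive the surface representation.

vimuevivengengugi

Rule 1 (intervocalic voicing): /f/ is a voiceless obstruent between vowels /i/ and /e/, so it voices to [v]. /vimuebifenkenkug/ → vimuebivenkenkug.
Rule 2 (intervocalic spirantization): /b/ is a stop between vowels /e/ and /i/, so it spirantizes to the fricative [v]. /vimuebivenkenkug/ → vimuevivenkenkug.
Rule 3 (post-nasal voicing): /k/ is a voiceless stop immediately after the nasal /n/, so it voices to [g]. /k/ is a voiceless stop immediately after the nasal /n/, so it voices to [g]. /vimuevivenkenkug/ → vimuevivengengug.
Rule 4 (final i-epenthesis): the form ends in the consonant /g/, so [i] is inserted word-finally. /vimuevivengengug/ → vimuevivengengugi.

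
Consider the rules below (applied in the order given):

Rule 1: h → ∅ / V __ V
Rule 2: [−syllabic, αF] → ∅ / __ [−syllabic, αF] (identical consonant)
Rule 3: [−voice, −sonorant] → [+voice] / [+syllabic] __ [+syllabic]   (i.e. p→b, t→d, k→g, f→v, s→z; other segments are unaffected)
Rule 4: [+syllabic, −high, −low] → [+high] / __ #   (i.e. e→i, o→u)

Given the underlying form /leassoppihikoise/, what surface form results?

Rule 1 (intervocalic h-deletion): /h/ occurs between vowels /i/ and /i/, so it deletes. /leassoppihikoise/ → leassoppiikoise.
Rule 2 (degemination): /ss/ is a geminate; the first /s/ deletes. /pp/ is a geminate; the first /p/ deletes. /leassoppiikoise/ → leasopiikoise.
Rule 3 (intervocalic voicing): /s/ is a voiceless obstruent between vowels /a/ and /o/, so it voices to [z]. /p/ is a voiceless obstruent between vowels /o/ and /i/, so it voices to [b]. /k/ is a voiceless obstruent between vowels /i/ and /o/, so it voices to [g]. /s/ is a voiceless obstruent between vowels /i/ and /e/, so it voices to [z]. /leasopiikoise/ → leazobiigoize.
Rule 4 (final vowel raising): /e/ is a mid vowel in word-final position, so it raises to [i]. /leazobiigoize/ → leazobiigoizi.

leazobiigoizi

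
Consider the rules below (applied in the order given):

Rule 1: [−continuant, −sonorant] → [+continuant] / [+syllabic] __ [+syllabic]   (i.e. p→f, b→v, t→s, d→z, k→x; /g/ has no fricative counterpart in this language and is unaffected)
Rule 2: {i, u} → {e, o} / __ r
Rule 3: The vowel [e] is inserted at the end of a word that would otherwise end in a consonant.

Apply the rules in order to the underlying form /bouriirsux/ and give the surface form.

booriersuxe

Rule 1 (intervocalic spirantization): no segment meets the environment; /bouriirsux/ is unchanged.
Rule 2 (pre-rhotic lowering): /u/ is a high vowel immediately before /r/, so it lowers to [o]. /i/ is a high vowel immediately before /r/, so it lowers to [e]. /bouriirsux/ → booriersux.
Rule 3 (final e-epenthesis): the form ends in the consonant /x/, so [e] is inserted word-finally. /booriersux/ → booriersuxe.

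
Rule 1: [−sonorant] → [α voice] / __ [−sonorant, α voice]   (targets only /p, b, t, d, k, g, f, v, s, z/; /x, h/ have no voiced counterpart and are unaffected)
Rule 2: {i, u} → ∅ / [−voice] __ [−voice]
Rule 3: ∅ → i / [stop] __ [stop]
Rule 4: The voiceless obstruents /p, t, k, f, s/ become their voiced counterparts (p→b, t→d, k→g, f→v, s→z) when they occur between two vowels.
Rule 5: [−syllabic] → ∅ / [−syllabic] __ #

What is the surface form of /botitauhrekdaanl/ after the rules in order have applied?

Rule 1 (regressive voicing assimilation): /k/ precedes the voiced obstruent /d/, so it voices to [g] by assimilation. /botitauhrekdaanl/ → botitauhregdaanl.
Rule 2 (high vowel syncope): /i/ is a high vowel flanked by voiceless consonants /t/ and /t/, so it deletes. /botitauhregdaanl/ → bottauhregdaanl.
Rule 3 (stop-cluster i-epenthesis): /t/ and /t/ form a stop–stop cluster, so [i] is inserted between them. /g/ and /d/ form a stop–stop cluster, so [i] is inserted between them. /bottauhregdaanl/ → botitauhregidaanl.
Rule 4 (intervocalic voicing): /t/ is a voiceless obstruent between vowels /o/ and /i/, so it voices to [d]. /t/ is a voiceless obstruent between vowels /i/ and /a/, so it voices to [d]. /botitauhregidaanl/ → bodidauhregidaanl.
Rule 5 (final cluster simplification): /l/ is the second consonant of a word-final cluster /nl/, so it deletes. /bodidauhregidaanl/ → bodidauhregidaan.

bodidauhregidaan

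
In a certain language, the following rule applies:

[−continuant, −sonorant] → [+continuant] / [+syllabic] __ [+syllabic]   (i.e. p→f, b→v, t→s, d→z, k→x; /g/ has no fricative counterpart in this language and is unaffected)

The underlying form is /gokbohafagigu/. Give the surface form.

gokbohafagigu

No segment of /gokbohafagigu/ meets the structural description of the rule, so the form surfaces unchanged.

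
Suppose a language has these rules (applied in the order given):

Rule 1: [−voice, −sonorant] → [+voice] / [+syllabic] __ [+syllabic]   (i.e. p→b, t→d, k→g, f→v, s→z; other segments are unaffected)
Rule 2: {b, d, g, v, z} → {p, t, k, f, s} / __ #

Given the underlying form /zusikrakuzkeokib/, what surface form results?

Rule 1 (intervocalic voicing): /s/ is a voiceless obstruent between vowels /u/ and /i/, so it voices to [z]. /k/ is a voiceless obstruent between vowels /a/ and /u/, so it voices to [g]. /k/ is a voiceless obstruent between vowels /o/ and /i/, so it voices to [g]. /zusikrakuzkeokib/ → zuzikraguzkeogib.
Rule 2 (final devoicing): /b/ is a voiced obstruent in word-final position, so it devoices to [p]. /zuzikraguzkeogib/ → zuzikraguzkeogip.

zuzikraguzkeogip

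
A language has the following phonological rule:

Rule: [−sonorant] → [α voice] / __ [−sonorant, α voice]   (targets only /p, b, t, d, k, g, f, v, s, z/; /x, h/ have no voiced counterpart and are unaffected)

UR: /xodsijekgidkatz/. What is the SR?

xotsijeggitkadz

/d/ precedes the voiceless obstruent /s/, so it devoices to [t] by assimilation.
/k/ precedes the voiced obstruent /g/, so it voices to [g] by assimilation.
/d/ precedes the voiceless obstruent /k/, so it devoices to [t] by assimilation.
/t/ precedes the voiced obstruent /z/, so it voices to [d] by assimilation.
Surface form: [xotsijeggitkadz].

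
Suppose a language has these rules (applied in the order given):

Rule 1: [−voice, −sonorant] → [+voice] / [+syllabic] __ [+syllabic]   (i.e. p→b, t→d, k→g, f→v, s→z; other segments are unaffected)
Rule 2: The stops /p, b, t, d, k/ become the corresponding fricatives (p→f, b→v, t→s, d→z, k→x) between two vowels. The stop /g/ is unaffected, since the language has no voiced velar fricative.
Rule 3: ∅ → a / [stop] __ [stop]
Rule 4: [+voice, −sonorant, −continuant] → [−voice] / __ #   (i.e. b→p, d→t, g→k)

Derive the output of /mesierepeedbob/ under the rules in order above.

Rule 1 (intervocalic voicing): /s/ is a voiceless obstruent between vowels /e/ and /i/, so it voices to [z]. /p/ is a voiceless obstruent between vowels /e/ and /e/, so it voices to [b]. /mesierepeedbob/ → mezierebeedbob.
Rule 2 (intervocalic spirantization): /b/ is a stop between vowels /e/ and /e/, so it spirantizes to the fricative [v]. /mezierebeedbob/ → meziereveedbob.
Rule 3 (stop-cluster a-epenthesis): /d/ and /b/ form a stop–stop cluster, so [a] is inserted between them. /meziereveedbob/ → meziereveedabob.
Rule 4 (final devoicing): /b/ is a voiced stop in word-final position, so it devoices to [p]. /meziereveedabob/ → meziereveedabop.

meziereveedabop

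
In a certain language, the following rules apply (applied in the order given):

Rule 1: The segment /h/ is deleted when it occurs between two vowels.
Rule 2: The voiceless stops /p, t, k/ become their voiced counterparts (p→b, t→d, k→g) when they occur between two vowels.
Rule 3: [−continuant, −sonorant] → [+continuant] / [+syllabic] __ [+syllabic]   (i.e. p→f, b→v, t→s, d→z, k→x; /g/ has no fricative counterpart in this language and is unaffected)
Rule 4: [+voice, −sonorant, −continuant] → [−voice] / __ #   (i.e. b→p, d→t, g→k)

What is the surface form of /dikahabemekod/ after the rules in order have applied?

Rule 1 (intervocalic h-deletion): /h/ occurs between vowels /a/ and /a/, so it deletes. /dikahabemekod/ → dikaabemekod.
Rule 2 (intervocalic voicing): /k/ is a voiceless stop between vowels /i/ and /a/, so it voices to [g]. /k/ is a voiceless stop between vowels /e/ and /o/, so it voices to [g]. /dikaabemekod/ → digaabemegod.
Rule 3 (intervocalic spirantization): /b/ is a stop between vowels /a/ and /e/, so it spirantizes to the fricative [v]. /digaabemegod/ → digaavemegod.
Rule 4 (final devoicing): /d/ is a voiced stop in word-final position, so it devoices to [t]. /digaavemegod/ → digaavemegot.

digaavemegot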